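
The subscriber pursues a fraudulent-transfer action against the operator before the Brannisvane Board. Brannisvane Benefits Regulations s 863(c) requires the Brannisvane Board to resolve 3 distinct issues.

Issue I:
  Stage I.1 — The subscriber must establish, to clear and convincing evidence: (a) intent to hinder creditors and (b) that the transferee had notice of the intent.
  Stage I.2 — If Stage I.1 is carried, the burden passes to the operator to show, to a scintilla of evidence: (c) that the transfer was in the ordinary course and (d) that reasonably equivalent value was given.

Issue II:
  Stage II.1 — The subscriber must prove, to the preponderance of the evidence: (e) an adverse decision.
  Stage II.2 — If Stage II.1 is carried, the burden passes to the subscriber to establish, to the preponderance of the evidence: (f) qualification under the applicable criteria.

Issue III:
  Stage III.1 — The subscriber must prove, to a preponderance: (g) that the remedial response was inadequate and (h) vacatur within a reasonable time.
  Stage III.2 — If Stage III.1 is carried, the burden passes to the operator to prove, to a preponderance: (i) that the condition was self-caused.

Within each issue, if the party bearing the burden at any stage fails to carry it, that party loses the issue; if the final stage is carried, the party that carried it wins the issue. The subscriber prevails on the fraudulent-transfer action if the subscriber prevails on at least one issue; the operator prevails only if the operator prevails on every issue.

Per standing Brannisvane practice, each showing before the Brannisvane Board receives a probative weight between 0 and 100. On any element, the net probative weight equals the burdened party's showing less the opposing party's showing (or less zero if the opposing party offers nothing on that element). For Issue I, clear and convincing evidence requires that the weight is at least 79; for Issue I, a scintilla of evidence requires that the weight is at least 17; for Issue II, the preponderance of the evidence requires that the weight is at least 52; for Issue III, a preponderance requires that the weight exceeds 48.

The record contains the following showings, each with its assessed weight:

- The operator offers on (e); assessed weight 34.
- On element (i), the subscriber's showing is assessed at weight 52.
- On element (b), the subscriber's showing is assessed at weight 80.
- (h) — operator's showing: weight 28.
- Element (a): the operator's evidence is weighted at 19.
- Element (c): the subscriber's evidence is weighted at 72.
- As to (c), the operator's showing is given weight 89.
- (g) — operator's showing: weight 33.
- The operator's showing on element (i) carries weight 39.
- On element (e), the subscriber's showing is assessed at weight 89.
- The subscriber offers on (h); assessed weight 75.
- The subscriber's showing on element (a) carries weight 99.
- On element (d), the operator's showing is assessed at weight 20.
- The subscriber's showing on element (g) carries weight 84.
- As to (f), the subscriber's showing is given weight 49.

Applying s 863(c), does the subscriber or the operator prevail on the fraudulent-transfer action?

— Issue I —
Stage I.1 — burden on subscriber; standard: clear and convincing evidence (weight is at least 79).
    (a): 99 − 19 = 80 ≥ 79 [met]
    (b): 80 ≥ 79 [met]
  Stage I.1 carried; the burden shifts to the operator.
Stage I.2 — burden on operator; standard: a scintilla of evidence (weight is at least 17).
    (c): 89 − 72 = 17 ≥ 17 [met]
    (d): 20 ≥ 17 [met]
  Stage I.2 carried; the final stage is satisfied.
All stages carried — the operator prevails on this issue.
— Issue II —
Stage II.1 — burden on subscriber; standard: the preponderance of the evidence (weight is at least 52).
    (e): 89 − 34 = 55 ≥ 52 [met]
  Stage II.1 carried; the burden remains with the subscriber.
Stage II.2 — burden on subscriber; standard: the preponderance of the evidence (weight is at least 52).
    (f): 49 < 52 [not met]
  The subscriber does not carry Stage II.2.
The analysis ends at Stage II.2; the operator prevails on this issue.
— Issue III —
At Stage III.1 the subscriber must meet a preponderance (weight exceeds 48): on (g) the weight is 84 less the opposing 33 gives net 51, > 48, so (g) meets the standard; on (h) the weight is 75 less the opposing 28 gives net 47, which does not exceed 48, so (h) does not meet the standard.
  Stage III.1 not carried; the subscriber fails its burden.
So the operator prevails on this issue.
Per-issue: Issue I → operator; Issue II → operator; Issue III → operator. The subscriber must prevail on at least one issue; overall, the operator prevails.

operator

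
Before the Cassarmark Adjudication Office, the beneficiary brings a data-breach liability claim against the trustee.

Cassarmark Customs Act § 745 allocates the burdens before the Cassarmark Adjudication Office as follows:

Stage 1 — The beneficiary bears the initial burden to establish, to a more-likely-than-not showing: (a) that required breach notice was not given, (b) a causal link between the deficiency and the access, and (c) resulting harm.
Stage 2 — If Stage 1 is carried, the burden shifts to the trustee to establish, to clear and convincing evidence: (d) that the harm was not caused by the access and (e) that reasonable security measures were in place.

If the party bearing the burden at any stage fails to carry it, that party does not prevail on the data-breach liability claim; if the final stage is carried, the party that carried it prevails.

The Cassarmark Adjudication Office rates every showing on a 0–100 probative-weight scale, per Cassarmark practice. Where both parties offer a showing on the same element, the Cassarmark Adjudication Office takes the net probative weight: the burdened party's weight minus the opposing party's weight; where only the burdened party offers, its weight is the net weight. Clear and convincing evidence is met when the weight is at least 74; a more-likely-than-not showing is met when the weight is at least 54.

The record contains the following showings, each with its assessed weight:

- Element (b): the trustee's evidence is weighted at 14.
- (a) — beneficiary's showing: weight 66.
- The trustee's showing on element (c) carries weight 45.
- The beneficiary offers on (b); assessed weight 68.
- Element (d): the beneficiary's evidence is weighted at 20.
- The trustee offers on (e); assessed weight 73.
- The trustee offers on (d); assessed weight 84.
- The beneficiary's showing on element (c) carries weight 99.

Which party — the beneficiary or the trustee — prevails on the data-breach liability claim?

At Stage 1 the beneficiary must meet a more-likely-than-not showing (weight is at least 54): on (a) the weight is 66, ≥ 54, so (a) meets the standard; on (b) the weight is 68 less the opposing 14 gives net 54, which does reach 54, so (b) meets the standard; on (c) the weight is 99 less the opposing 45 gives net 54, which does reach 54, so (c) meets the standard.
  Stage 1 is satisfied; the onus moves to the trustee.
At Stage 2 the trustee must meet clear and convincing evidence (weight is at least 74): on (d) the weight is 84 less the opposing 20 gives net 64, which does not reach 74, so (d) does not meet the standard; on (e) the weight is 73, < 74, so (e) does not meet the standard.
  The trustee does not carry Stage 2.
The analysis ends at Stage 2; the beneficiary prevails.

beneficiary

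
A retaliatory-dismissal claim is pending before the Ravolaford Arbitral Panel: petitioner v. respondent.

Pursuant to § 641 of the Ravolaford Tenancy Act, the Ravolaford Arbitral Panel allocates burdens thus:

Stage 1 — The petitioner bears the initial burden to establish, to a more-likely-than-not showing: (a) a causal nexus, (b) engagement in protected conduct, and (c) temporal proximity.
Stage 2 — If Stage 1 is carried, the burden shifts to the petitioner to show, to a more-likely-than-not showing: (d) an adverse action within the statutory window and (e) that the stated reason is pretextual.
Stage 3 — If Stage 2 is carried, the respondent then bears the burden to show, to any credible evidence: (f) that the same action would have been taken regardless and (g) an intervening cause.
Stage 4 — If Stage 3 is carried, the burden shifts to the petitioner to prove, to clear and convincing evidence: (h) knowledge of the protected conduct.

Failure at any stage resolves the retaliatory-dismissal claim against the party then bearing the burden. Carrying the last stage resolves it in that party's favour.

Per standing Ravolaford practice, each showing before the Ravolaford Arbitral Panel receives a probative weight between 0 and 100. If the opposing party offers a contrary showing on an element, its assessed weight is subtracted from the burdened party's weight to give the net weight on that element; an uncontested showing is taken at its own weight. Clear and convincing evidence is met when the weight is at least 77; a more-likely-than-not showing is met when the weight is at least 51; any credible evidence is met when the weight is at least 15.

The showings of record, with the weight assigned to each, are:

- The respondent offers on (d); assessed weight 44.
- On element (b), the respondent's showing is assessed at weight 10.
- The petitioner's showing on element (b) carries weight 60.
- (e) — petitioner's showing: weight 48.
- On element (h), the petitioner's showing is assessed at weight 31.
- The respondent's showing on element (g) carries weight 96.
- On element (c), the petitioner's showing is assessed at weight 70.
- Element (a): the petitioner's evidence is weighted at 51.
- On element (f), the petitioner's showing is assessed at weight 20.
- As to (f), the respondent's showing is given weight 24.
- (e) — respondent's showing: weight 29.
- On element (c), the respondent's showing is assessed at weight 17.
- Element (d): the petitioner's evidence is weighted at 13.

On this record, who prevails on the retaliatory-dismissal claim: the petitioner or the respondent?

Stage 1 (petitioner, a more-likely-than-not showing, weight is at least 51): (a) 51 ≥ 51 — meets; (b) net 60−10=50 < 51 — fails; (c) net 70−17=53 ≥ 51 — meets.
  Stage 1 not carried; the petitioner fails its burden.
The analysis ends at Stage 1; the respondent prevails.

respondent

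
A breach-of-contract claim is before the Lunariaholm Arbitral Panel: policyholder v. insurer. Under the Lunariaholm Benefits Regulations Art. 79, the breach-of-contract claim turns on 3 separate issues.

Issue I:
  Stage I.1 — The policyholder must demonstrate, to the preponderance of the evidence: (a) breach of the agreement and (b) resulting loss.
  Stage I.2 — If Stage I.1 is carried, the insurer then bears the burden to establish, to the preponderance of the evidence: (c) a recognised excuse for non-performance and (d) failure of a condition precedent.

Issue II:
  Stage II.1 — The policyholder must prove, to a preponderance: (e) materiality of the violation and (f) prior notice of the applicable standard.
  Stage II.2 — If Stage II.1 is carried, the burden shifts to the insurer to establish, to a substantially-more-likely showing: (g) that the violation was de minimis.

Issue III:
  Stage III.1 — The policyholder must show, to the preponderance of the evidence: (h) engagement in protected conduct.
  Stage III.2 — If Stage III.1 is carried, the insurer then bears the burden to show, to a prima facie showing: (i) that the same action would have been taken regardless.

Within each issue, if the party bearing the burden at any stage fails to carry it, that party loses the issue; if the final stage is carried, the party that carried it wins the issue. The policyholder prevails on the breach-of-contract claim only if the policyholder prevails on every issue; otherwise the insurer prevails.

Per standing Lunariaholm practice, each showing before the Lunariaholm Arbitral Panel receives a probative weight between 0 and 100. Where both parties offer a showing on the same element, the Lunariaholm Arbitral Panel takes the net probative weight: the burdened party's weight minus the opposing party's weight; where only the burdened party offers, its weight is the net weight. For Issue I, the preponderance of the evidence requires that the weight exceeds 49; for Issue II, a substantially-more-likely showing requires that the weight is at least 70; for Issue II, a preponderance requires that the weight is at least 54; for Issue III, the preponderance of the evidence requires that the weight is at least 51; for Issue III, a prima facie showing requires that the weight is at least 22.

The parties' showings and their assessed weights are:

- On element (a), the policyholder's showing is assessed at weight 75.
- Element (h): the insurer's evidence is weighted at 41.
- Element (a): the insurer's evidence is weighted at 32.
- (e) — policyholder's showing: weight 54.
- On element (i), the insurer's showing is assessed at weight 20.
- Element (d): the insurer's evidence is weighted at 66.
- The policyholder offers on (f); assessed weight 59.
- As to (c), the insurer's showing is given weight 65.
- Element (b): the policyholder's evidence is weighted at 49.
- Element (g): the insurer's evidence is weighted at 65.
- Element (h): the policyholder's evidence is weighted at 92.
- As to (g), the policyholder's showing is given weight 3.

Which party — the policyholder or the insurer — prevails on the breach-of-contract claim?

— Issue I —
Stage I.1 (policyholder, the preponderance of the evidence, weight exceeds 49): (a) net 75−32=43 ≤ 49 — fails; (b) 49 ≤ 49 — fails.
  Stage I.1 not carried; the policyholder fails its burden.
The analysis ends at Stage I.1; the insurer prevails on this issue.
— Issue II —
Stage II.1 — burden on policyholder; standard: a preponderance (weight is at least 54).
    (e): 54 ≥ 54 [met]
    (f): 59 ≥ 54 [met]
  Stage II.1 is satisfied; the onus moves to the insurer.
Stage II.2 — burden on insurer; standard: a substantially-more-likely showing (weight is at least 70).
    (g): 65 − 3 = 62 < 70 [not met]
  Not every element is met, so the insurer fails to carry Stage II.2.
The analysis ends at Stage II.2; the policyholder prevails on this issue.
— Issue III —
Stage III.1 (policyholder, the preponderance of the evidence, weight is at least 51): (h) net 92−41=51 ≥ 51 — meets.
  All elements met. The burden passes to the insurer.
Stage III.2 (insurer, a prima facie showing, weight is at least 22): (i) 20 < 22 — fails.
  The insurer does not carry Stage III.2.
The analysis ends at Stage III.2; the policyholder prevails on this issue.
Per-issue: Issue I → insurer; Issue II → policyholder; Issue III → policyholder. The policyholder must prevail on every issue; overall, the insurer prevails.

insurer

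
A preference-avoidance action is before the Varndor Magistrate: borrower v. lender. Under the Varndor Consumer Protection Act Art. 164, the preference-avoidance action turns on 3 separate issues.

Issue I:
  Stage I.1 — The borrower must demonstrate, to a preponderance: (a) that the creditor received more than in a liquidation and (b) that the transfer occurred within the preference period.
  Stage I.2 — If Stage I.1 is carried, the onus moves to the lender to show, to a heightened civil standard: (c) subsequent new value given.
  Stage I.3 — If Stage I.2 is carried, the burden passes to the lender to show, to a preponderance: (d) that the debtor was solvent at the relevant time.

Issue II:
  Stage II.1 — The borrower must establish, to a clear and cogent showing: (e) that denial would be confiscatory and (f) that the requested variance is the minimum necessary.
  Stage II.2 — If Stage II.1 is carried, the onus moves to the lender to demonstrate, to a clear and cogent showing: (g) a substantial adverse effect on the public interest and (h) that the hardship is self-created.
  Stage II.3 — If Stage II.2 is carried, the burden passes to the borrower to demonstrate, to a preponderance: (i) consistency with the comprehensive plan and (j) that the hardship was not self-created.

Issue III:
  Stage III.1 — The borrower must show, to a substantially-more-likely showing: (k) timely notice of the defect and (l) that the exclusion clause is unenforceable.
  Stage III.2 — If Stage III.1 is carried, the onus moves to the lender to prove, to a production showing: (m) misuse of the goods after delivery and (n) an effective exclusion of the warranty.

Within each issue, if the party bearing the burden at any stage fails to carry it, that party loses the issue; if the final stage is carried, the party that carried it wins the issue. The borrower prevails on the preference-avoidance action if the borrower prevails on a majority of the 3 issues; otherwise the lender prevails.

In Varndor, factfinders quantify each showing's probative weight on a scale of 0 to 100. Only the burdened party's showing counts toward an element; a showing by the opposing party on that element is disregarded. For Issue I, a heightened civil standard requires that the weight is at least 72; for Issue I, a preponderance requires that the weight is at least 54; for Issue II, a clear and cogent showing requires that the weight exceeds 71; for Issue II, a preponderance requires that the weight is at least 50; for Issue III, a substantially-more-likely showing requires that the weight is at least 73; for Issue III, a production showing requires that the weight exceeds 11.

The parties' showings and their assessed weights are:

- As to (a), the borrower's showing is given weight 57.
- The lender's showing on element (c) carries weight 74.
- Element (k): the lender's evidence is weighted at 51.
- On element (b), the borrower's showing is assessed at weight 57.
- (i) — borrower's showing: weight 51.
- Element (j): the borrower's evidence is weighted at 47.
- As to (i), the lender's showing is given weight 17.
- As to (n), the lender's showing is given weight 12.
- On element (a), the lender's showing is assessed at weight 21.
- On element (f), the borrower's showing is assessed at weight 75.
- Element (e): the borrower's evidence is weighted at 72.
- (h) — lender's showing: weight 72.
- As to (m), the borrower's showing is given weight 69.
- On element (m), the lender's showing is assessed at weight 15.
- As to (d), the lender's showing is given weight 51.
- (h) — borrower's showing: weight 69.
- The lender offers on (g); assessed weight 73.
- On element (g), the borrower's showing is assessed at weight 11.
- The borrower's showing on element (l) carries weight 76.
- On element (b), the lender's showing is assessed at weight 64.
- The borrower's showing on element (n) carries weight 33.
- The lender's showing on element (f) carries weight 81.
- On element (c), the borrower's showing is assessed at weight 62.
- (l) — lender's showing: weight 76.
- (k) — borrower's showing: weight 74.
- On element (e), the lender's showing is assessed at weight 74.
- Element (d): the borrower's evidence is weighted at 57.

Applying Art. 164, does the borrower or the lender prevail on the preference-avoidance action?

— Issue I —
Stage I.1 — burden on borrower; standard: a preponderance (weight is at least 54).
    (a): 57 (lender's 21 disregarded) ≥ 54 [met]
    (b): 57 (lender's 64 disregarded) ≥ 54 [met]
  Stage I.1 carried; the burden shifts to the lender.
Stage I.2 — burden on lender; standard: a heightened civil standard (weight is at least 72).
    (c): 74 (borrower's 62 disregarded) ≥ 72 [met]
  Stage I.2 carried; the burden remains with the lender.
Stage I.3 — burden on lender; standard: a preponderance (weight is at least 54).
    (d): 51 (borrower's 57 disregarded) < 54 [not met]
  Stage I.3 not carried; the lender fails its burden.
The borrower prevails on this issue.
— Issue II —
At Stage II.1 the borrower must meet a clear and cogent showing (weight exceeds 71): on (e) the weight is 72 (the lender's 74 is given no effect), > 71, so (e) meets the standard; on (f) the weight is 75 (the lender's 81 is given no effect), > 71, so (f) meets the standard.
  All elements met. The burden passes to the lender.
At Stage II.2 the lender must meet a clear and cogent showing (weight exceeds 71): on (g) the weight is 73 (the borrower's 11 is given no effect), > 71, so (g) meets the standard; on (h) the weight is 72 (the borrower's 69 is given no effect), which does exceed 71, so (h) meets the standard.
  All elements met. The burden passes to the borrower.
At Stage II.3 the borrower must meet a preponderance (weight is at least 50): on (i) the weight is 51 (the lender's 17 is given no effect), ≥ 50, so (i) meets the standard; on (j) the weight is 47, < 50, so (j) does not meet the standard.
  The borrower does not carry Stage II.3.
The lender prevails on this issue.
— Issue III —
Stage III.1 (borrower, a substantially-more-likely showing, weight is at least 73): (k) 74 (lender's 51 disregarded) ≥ 73 — meets; (l) 76 (lender's 76 disregarded) ≥ 73 — meets.
  Stage III.1 is satisfied; the onus moves to the lender.
Stage III.2 (lender, a production showing, weight exceeds 11): (m) 15 (borrower's 69 disregarded) > 11 — meets; (n) 12 (borrower's 33 disregarded) > 11 — meets.
  Stage III.2 carried; the final stage is satisfied.
With every stage satisfied, the lender prevails on this issue.
Per-issue: Issue I → borrower; Issue II → lender; Issue III → lender. The borrower must prevail on a majority of issues; overall, the lender prevails.

lender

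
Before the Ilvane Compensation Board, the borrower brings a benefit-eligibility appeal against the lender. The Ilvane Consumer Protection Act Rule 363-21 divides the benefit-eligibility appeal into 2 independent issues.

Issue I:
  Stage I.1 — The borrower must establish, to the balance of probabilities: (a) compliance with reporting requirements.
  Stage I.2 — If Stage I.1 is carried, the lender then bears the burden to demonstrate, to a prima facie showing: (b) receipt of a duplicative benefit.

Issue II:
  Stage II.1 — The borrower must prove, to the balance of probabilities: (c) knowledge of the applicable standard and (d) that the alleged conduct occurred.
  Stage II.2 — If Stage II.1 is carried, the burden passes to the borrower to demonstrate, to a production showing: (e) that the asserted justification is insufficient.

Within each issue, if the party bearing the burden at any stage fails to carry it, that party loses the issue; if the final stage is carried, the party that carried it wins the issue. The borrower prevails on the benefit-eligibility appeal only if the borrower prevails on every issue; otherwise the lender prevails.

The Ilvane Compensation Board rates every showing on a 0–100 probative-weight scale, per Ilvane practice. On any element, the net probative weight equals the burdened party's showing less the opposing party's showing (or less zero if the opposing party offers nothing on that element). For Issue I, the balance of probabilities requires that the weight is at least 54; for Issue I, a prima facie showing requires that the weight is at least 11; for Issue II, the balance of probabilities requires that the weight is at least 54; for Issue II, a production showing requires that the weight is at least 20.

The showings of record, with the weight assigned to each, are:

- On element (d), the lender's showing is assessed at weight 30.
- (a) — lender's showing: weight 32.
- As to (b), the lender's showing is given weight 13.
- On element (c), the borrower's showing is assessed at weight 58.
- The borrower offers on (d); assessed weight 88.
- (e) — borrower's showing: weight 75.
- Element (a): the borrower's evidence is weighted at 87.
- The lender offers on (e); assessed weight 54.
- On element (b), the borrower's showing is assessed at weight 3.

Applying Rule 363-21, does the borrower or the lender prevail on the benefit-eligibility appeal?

borrower

— Issue I —
Stage I.1 — burden on borrower; standard: the balance of probabilities (weight is at least 54).
    (a): 87 − 32 = 55 ≥ 54 [met]
  Stage I.1 is satisfied; the onus moves to the lender.
Stage I.2 — burden on lender; standard: a prima facie showing (weight is at least 11).
    (b): 13 − 3 = 10 < 11 [not met]
  Stage I.2 not carried; the lender fails its burden.
The analysis ends at Stage I.2; the borrower prevails on this issue.
— Issue II —
At Stage II.1 the borrower must meet the balance of probabilities (weight is at least 54): on (c) the weight is 58, ≥ 54, so (c) meets the standard; on (d) the weight is 88 less the opposing 30 gives net 58, which does reach 54, so (d) meets the standard.
  Stage II.1 is satisfied; the borrower continues to bear the burden.
At Stage II.2 the borrower must meet a production showing (weight is at least 20): on (e) the weight is 75 less the opposing 54 gives net 21, ≥ 20, so (e) meets the standard.
  The borrower carries the last stage.
Every stage carried; the borrower prevails on this issue.
Per-issue: Issue I → borrower; Issue II → borrower. The borrower must prevail on every issue; overall, the borrower prevails.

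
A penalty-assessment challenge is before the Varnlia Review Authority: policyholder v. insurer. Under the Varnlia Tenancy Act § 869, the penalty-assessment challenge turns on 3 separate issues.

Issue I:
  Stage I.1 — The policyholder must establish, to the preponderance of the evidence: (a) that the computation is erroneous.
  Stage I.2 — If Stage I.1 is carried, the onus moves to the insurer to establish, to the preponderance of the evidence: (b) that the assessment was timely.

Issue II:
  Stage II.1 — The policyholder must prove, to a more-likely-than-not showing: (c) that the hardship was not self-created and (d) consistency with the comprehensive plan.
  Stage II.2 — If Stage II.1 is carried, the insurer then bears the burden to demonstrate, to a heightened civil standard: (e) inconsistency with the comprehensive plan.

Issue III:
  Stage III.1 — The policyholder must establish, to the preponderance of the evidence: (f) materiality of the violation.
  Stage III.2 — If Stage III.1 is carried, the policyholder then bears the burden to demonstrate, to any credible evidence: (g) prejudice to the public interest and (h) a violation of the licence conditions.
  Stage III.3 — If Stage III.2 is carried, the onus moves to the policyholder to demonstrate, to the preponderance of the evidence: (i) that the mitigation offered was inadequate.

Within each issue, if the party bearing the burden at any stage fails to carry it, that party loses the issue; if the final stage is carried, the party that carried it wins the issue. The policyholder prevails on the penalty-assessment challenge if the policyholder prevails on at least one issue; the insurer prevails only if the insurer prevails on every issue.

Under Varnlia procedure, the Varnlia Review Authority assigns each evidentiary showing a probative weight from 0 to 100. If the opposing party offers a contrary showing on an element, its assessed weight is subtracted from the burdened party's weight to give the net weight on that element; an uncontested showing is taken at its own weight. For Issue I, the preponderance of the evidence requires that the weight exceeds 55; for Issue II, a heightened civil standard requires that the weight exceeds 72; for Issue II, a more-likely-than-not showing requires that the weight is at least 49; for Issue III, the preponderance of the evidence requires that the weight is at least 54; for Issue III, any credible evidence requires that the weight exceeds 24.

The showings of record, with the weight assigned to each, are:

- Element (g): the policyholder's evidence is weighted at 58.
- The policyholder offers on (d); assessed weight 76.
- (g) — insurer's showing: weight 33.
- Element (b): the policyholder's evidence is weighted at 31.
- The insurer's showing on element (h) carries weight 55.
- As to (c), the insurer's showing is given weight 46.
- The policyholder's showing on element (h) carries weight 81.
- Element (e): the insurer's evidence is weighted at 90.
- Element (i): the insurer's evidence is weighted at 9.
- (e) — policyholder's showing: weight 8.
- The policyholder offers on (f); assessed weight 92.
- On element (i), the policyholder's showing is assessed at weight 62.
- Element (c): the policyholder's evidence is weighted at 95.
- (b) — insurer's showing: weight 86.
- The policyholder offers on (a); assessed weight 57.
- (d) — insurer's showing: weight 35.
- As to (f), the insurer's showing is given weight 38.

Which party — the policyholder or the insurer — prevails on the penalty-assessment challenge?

— Issue I —
Stage I.1 (policyholder, the preponderance of the evidence, weight exceeds 55): (a) 57 > 55 — meets.
  Stage I.1 is satisfied; the onus moves to the insurer.
Stage I.2 (insurer, the preponderance of the evidence, weight exceeds 55): (b) net 86−31=55 ≤ 55 — fails.
  Stage I.2 not carried; the insurer fails its burden.
So the policyholder prevails on this issue.
— Issue II —
At Stage II.1 the policyholder must meet a more-likely-than-not showing (weight is at least 49): on (c) the weight is 95 less the opposing 46 gives net 49, which does reach 49, so (c) meets the standard; on (d) the weight is 76 less the opposing 35 gives net 41, < 49, so (d) does not meet the standard.
  Stage II.1 not carried; the policyholder fails its burden.
So the insurer prevails on this issue.
— Issue III —
At Stage III.1 the policyholder must meet the preponderance of the evidence (weight is at least 54): on (f) the weight is 92 less the opposing 38 gives net 54, ≥ 54, so (f) meets the standard.
  Stage III.1 carried; the burden remains with the policyholder.
At Stage III.2 the policyholder must meet any credible evidence (weight exceeds 24): on (g) the weight is 58 less the opposing 33 gives net 25, which does exceed 24, so (g) meets the standard; on (h) the weight is 81 less the opposing 55 gives net 26, > 24, so (h) meets the standard.
  Stage III.2 is satisfied; the policyholder continues to bear the burden.
At Stage III.3 the policyholder must meet the preponderance of the evidence (weight is at least 54): on (i) the weight is 62 less the opposing 9 gives net 53, < 54, so (i) does not meet the standard.
  Stage III.3 not carried; the policyholder fails its burden.
So the insurer prevails on this issue.
Per-issue: Issue I → policyholder; Issue II → insurer; Issue III → insurer. The policyholder must prevail on at least one issue; overall, the policyholder prevails.

policyholder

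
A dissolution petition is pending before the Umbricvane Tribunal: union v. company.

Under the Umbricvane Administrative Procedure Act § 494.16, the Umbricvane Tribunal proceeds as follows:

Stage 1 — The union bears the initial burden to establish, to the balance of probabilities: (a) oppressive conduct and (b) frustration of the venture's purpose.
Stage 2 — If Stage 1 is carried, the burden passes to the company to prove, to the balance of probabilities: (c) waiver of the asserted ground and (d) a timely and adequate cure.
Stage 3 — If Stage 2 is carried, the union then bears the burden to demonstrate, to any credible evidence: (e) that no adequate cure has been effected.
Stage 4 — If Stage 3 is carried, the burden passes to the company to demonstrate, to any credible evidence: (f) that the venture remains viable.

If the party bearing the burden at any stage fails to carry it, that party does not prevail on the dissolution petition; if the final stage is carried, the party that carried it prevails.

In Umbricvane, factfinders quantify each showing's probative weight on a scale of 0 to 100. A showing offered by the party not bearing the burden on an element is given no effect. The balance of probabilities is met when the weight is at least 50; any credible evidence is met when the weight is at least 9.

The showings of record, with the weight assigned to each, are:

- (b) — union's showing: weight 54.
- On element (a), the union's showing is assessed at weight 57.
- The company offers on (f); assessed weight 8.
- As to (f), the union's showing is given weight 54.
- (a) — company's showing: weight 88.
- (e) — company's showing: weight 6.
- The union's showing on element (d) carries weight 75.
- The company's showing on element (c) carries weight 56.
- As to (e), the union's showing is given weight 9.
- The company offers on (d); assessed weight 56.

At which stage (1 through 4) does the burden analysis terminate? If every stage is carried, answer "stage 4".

Stage 1 — burden on union; standard: the balance of probabilities (weight is at least 50).
    (a): 57 (company's 88 disregarded) ≥ 50 [met]
    (b): 54 ≥ 50 [met]
  The union carries Stage 1; the company now bears the burden.
Stage 2 — burden on company; standard: the balance of probabilities (weight is at least 50).
    (c): 56 ≥ 50 [met]
    (d): 56 (union's 75 disregarded) ≥ 50 [met]
  The company carries Stage 2; the union now bears the burden.
Stage 3 — burden on union; standard: any credible evidence (weight is at least 9).
    (e): 9 (company's 6 disregarded) ≥ 9 [met]
  All elements met. The burden passes to the company.
Stage 4 — burden on company; standard: any credible evidence (weight is at least 9).
    (f): 8 (union's 54 disregarded) < 9 [not met]
  Stage 4 not carried; the company fails its burden.
So the union prevails.

stage 4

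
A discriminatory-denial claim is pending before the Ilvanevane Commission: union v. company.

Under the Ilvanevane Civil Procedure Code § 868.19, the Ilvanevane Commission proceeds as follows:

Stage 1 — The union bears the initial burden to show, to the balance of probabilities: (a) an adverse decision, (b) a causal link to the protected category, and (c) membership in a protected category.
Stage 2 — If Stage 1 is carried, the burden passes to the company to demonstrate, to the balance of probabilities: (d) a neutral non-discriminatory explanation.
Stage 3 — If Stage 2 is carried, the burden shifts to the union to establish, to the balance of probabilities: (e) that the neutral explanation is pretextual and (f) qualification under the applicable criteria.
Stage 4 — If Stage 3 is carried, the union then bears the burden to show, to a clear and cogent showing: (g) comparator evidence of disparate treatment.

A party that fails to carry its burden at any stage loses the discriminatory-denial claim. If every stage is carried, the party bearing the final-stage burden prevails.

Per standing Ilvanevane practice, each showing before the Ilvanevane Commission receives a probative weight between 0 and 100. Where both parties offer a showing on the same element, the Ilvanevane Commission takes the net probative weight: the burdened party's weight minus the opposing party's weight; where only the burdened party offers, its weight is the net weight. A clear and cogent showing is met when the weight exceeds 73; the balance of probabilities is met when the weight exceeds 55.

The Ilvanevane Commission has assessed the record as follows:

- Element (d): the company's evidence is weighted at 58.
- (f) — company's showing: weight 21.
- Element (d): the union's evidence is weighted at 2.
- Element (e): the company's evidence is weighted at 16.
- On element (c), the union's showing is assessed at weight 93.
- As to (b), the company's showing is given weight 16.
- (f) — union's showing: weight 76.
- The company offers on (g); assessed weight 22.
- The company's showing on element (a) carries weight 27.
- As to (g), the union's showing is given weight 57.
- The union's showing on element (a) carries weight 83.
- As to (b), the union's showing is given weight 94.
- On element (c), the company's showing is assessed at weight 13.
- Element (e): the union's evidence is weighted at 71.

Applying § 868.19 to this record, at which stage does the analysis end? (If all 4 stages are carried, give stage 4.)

At Stage 1 the union must meet the balance of probabilities (weight exceeds 55): on (a) the weight is 83 less the opposing 27 gives net 56, which does exceed 55, so (a) meets the standard; on (b) the weight is 94 less the opposing 16 gives net 78, > 55, so (b) meets the standard; on (c) the weight is 93 less the opposing 13 gives net 80, > 55, so (c) meets the standard.
  Stage 1 is satisfied; the onus moves to the company.
At Stage 2 the company must meet the balance of probabilities (weight exceeds 55): on (d) the weight is 58 less the opposing 2 gives net 56, which does exceed 55, so (d) meets the standard.
  All elements met. The burden passes to the union.
At Stage 3 the union must meet the balance of probabilities (weight exceeds 55): on (e) the weight is 71 less the opposing 16 gives net 55, ≤ 55, so (e) does not meet the standard; on (f) the weight is 76 less the opposing 21 gives net 55, ≤ 55, so (f) does not meet the standard.
  Not every element is met, so the union fails to carry Stage 3.
The company prevails.

stage 3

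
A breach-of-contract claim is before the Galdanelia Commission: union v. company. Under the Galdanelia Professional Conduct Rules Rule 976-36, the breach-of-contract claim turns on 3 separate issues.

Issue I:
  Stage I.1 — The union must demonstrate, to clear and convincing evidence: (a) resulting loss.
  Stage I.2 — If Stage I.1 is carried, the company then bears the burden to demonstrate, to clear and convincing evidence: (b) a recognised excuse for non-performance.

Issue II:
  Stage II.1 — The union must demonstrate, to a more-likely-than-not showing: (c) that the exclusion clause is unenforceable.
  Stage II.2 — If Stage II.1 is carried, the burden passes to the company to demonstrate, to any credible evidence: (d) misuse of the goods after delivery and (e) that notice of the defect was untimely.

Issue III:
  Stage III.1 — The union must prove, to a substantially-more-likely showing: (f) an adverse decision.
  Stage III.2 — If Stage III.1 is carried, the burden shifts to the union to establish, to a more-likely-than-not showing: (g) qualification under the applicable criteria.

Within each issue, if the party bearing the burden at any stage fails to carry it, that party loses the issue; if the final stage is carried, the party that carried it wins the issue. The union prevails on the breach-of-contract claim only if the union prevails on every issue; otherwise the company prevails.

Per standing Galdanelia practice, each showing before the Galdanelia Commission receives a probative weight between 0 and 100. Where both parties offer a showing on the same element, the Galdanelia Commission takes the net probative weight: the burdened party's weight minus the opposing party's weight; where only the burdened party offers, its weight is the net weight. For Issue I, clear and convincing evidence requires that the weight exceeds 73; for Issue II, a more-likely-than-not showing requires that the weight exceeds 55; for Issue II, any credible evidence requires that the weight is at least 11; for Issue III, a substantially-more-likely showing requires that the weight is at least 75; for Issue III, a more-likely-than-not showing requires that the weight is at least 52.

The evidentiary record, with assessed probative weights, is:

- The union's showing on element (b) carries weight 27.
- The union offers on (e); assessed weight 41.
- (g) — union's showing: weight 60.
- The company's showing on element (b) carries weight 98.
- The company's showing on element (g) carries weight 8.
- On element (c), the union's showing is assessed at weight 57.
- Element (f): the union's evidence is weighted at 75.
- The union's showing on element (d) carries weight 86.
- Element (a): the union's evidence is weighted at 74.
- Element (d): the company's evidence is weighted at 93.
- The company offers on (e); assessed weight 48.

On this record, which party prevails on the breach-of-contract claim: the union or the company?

union

— Issue I —
Stage I.1 (union, clear and convincing evidence, weight exceeds 73): (a) 74 > 73 — meets.
  All elements met. The burden passes to the company.
Stage I.2 (company, clear and convincing evidence, weight exceeds 73): (b) net 98−27=71 ≤ 73 — fails.
  The company does not carry Stage I.2.
The union prevails on this issue.
— Issue II —
At Stage II.1 the union must meet a more-likely-than-not showing (weight exceeds 55): on (c) the weight is 57, > 55, so (c) meets the standard.
  Stage II.1 carried; the burden shifts to the company.
At Stage II.2 the company must meet any credible evidence (weight is at least 11): on (d) the weight is 93 less the opposing 86 gives net 7, < 11, so (d) does not meet the standard; on (e) the weight is 48 less the opposing 41 gives net 7, which does not reach 11, so (e) does not meet the standard.
  Stage II.2 not carried; the company fails its burden.
The analysis ends at Stage II.2; the union prevails on this issue.
— Issue III —
At Stage III.1 the union must meet a substantially-more-likely showing (weight is at least 75): on (f) the weight is 75, ≥ 75, so (f) meets the standard.
  Stage III.1 carried; the burden remains with the union.
At Stage III.2 the union must meet a more-likely-than-not showing (weight is at least 52): on (g) the weight is 60 less the opposing 8 gives net 52, which does reach 52, so (g) meets the standard.
  Stage III.2 carried; the final stage is satisfied.
Every stage carried; the union prevails on this issue.
Per-issue: Issue I → union; Issue II → union; Issue III → union. The union must prevail on every issue; overall, the union prevails.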